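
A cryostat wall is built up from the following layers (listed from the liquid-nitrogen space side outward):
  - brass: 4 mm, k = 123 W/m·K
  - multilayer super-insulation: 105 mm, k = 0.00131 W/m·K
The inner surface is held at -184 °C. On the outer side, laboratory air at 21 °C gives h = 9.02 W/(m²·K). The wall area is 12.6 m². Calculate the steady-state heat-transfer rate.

Series thermal resistances:
R_brass = L/(kA) = 0.004/(123×12.6) = 2.581×10^-6 K/W
R_multilayer super-insulation = L/(kA) = 0.105/(0.00131×12.6) = 6.361 K/W
R_outer film = 1/(h_o·A) = 1/(9.02×12.6) = 0.008799 K/W
R_total = 6.37 K/W
Q = ΔT / R_total = 205 / 6.37

Q ≈ 32.2 W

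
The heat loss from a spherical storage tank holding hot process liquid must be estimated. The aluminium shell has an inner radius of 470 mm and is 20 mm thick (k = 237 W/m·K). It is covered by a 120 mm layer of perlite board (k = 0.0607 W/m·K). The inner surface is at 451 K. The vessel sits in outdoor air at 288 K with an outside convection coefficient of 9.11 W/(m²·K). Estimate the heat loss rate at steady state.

Q ≈ 296 W

Radial (spherical) resistances in series:
R_aluminium shell = (1/0.47 − 1/0.49)/(4π×237) = 2.916×10^-5 K/W
R_perlite board = (1/0.49 − 1/0.61)/(4π×0.0607) = 0.5263 K/W
R_outer film = 1/(h·4πr_o²) = 1/(9.11×4π×0.61²) = 0.02348 K/W
R_total = 0.5498 K/W
Q = ΔT/R_total = 163/0.5498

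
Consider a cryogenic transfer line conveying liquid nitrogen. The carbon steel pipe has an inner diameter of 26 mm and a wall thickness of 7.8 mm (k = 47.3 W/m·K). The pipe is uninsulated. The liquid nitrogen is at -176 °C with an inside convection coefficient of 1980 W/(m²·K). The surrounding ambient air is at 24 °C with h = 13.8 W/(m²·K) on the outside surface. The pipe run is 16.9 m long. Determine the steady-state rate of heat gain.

Treating each annulus and film as a series resistance:
R_inner film = 1/(h_i·2πr₁L) = 1/(1980×2π×0.013×16.9) = 3.659×10^-4 K/W
R_carbon steel pipe wall = ln(20.8/13)/(2π×47.3×16.9) = 9.358×10^-5 K/W
R_outer film = 1/(h_o·2πr_oL) = 1/(13.8×2π×0.0208×16.9) = 0.03281 K/W
R_total = 0.03327 K/W
Q = ΔT/R_total = 200/0.03327

Q ≈ 6010 W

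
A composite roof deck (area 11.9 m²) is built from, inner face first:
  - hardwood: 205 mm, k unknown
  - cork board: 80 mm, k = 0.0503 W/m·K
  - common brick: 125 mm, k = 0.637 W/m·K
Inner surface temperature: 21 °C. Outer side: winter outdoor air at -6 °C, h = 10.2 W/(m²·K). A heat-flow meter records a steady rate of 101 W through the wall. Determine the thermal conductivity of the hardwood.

k ≈ 0.158 W/(m·K)

Model the wall as resistances in series:
R_cork board = L/(kA) = 0.08/(0.0503×11.9) = 0.1337 K/W
R_common brick = L/(kA) = 0.125/(0.637×11.9) = 0.01649 K/W
R_outer film = 1/(h_o·A) = 1/(10.2×11.9) = 0.008239 K/W
Sum of known resistances R_other = 0.1584 K/W
Total R = ΔT/Q = 27/101 = 0.2673 K/W
R_hardwood = R_total − R_other = 0.1089 K/W
k = L/(R·A) = 0.205/(0.1089×11.9)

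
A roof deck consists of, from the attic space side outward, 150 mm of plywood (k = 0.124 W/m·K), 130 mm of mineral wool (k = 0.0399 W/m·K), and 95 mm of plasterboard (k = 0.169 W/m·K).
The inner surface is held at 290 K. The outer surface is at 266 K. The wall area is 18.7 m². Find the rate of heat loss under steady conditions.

Q ≈ 89.2 W

Treating each layer as a thermal resistance in series:
R_plywood = L/(kA) = 0.15/(0.124×18.7) = 0.06469 K/W
R_mineral wool = L/(kA) = 0.13/(0.0399×18.7) = 0.1742 K/W
R_plasterboard = L/(kA) = 0.095/(0.169×18.7) = 0.03006 K/W
R_total = 0.269 K/W
Q = ΔT / R_total = 24 / 0.269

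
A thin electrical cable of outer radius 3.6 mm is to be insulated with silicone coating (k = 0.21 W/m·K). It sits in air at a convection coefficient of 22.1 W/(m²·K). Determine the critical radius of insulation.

For a cylinder r_cr = k/h = 0.21/22.1
r_cr = 9.5 mm; since the bare radius (3.6 mm) is below r_cr, adding a thin layer of insulation will *increase* heat loss.

r_cr ≈ 9.5 mm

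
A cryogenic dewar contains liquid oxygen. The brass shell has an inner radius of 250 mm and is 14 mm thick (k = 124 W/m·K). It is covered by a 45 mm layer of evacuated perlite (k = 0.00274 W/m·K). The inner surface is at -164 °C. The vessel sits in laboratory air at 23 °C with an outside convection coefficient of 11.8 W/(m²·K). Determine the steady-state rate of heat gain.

Q ≈ 11.6 W

Radial (spherical) resistances in series:
R_brass shell = (1/0.25 − 1/0.264)/(4π×124) = 1.361×10^-4 K/W
R_evacuated perlite = (1/0.264 − 1/0.309)/(4π×0.00274) = 16.02 K/W
R_outer film = 1/(h·4πr_o²) = 1/(11.8×4π×0.309²) = 0.07063 K/W
R_total = 16.09 K/W
Q = ΔT/R_total = 187/16.09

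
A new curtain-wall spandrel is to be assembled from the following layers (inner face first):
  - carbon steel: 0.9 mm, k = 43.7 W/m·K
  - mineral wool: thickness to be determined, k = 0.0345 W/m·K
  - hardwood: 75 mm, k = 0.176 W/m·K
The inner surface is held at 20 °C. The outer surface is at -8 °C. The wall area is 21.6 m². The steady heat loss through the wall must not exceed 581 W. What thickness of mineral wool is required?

L ≈ 21.2 mm

Thermal resistances in series:
R_carbon steel = L/(kA) = 0.0009/(43.7×21.6) = 9.535×10^-7 K/W
R_hardwood = L/(kA) = 0.075/(0.176×21.6) = 0.01973 K/W
Sum of the known resistances R_other = 0.01973 K/W
Required total resistance R_tot = ΔT/Q_allow = 28/581 = 0.04819 K/W
R_mineral wool = R_tot − R_other = 0.02846 K/W
L = R·k·A = 0.02846×0.0345×21.6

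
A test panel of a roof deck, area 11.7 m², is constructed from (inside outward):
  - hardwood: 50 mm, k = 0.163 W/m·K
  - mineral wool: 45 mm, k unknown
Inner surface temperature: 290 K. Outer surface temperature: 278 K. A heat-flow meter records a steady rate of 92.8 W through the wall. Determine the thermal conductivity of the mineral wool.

k ≈ 0.0373 W/(m·K)

Model the wall as resistances in series:
R_hardwood = L/(kA) = 0.05/(0.163×11.7) = 0.02622 K/W
Sum of known resistances R_other = 0.02622 K/W
Total R = ΔT/Q = 12/92.8 = 0.1293 K/W
R_mineral wool = R_total − R_other = 0.1031 K/W
k = L/(R·A) = 0.045/(0.1031×11.7)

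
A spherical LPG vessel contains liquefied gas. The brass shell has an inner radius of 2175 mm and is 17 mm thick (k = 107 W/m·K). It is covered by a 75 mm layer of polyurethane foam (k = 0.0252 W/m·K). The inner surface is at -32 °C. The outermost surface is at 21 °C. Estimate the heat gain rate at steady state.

Q ≈ 1110 W

Each spherical layer contributes R = (1/r_i − 1/r_o)/(4πk):
R_brass shell = (1/2.175 − 1/2.192)/(4π×107) = 2.652×10^-6 K/W
R_polyurethane foam = (1/2.192 − 1/2.267)/(4π×0.0252) = 0.04766 K/W
R_total = 0.04766 K/W
Q = ΔT/R_total = 53/0.04766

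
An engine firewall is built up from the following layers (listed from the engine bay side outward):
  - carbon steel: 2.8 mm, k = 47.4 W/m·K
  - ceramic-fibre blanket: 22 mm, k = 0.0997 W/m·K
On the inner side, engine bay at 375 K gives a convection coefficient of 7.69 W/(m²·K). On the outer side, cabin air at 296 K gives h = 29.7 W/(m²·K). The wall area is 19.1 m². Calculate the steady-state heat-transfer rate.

Q ≈ 3930 W

Using the resistance-network approach (series):
R_inner film = 1/(h_i·A) = 1/(7.69×19.1) = 0.006808 K/W
R_carbon steel = L/(kA) = 0.0028/(47.4×19.1) = 3.093×10^-6 K/W
R_ceramic-fibre blanket = L/(kA) = 0.022/(0.0997×19.1) = 0.01155 K/W
R_outer film = 1/(h_o·A) = 1/(29.7×19.1) = 0.001763 K/W
R_total = 0.02013 K/W
Q = ΔT / R_total = 79 / 0.02013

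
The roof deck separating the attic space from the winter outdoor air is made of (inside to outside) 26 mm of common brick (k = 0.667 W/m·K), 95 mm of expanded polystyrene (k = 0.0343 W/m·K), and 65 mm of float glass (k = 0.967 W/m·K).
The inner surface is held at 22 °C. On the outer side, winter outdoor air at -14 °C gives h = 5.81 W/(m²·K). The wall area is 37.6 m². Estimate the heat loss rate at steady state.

Q ≈ 444 W

Series thermal resistances:
R_common brick = L/(kA) = 0.026/(0.667×37.6) = 0.001037 K/W
R_expanded polystyrene = L/(kA) = 0.095/(0.0343×37.6) = 0.07366 K/W
R_float glass = L/(kA) = 0.065/(0.967×37.6) = 0.001788 K/W
R_outer film = 1/(h_o·A) = 1/(5.81×37.6) = 0.004578 K/W
R_total = 0.08106 K/W
Q = ΔT / R_total = 36 / 0.08106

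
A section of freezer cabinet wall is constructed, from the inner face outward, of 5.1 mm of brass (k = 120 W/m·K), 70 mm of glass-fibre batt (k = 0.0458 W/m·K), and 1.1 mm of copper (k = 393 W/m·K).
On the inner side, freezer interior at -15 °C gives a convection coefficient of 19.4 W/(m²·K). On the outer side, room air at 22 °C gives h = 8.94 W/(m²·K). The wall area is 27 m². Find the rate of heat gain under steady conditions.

Thermal resistances in series:
R_inner film = 1/(h_i·A) = 1/(19.4×27) = 0.001909 K/W
R_brass = L/(kA) = 0.0051/(120×27) = 1.574×10^-6 K/W
R_glass-fibre batt = L/(kA) = 0.07/(0.0458×27) = 0.05661 K/W
R_copper = L/(kA) = 0.0011/(393×27) = 1.037×10^-7 K/W
R_outer film = 1/(h_o·A) = 1/(8.94×27) = 0.004143 K/W
R_total = 0.06266 K/W
Q = ΔT / R_total = 37 / 0.06266

Q ≈ 590 W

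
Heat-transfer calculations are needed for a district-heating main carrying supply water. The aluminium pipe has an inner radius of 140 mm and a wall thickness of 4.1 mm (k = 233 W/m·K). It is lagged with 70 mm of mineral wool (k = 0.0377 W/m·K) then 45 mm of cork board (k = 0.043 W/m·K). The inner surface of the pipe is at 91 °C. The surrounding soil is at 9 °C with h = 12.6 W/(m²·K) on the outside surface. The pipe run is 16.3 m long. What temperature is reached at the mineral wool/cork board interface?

Cylindrical conduction, so R = ln(r₂/r₁)/(2πkL) per layer, in series:
R_aluminium pipe wall = ln(144.1/140)/(2π×233×16.3) = 1.21×10^-6 K/W
R_mineral wool = ln(214.1/144.1)/(2π×0.0377×16.3) = 0.1025 K/W
R_cork board = ln(259.1/214.1)/(2π×0.043×16.3) = 0.04332 K/W
R_outer film = 1/(h_o·2πr_oL) = 1/(12.6×2π×0.2591×16.3) = 0.002991 K/W
R_total = 0.1489 K/W
Q = ΔT/R_total = 82/0.1489
Q = 551 W
T_interface = T_inner − Q·ΣR(inner→interface) = 91 − 551×0.1025

T ≈ 34.5 °C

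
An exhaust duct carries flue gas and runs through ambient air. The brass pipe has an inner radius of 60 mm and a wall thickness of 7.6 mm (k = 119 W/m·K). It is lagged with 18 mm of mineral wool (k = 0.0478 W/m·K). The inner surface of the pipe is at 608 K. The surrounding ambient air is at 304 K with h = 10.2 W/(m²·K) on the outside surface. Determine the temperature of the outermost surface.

T ≈ 361 K

For a radial system each layer contributes R = ln(r_out/r_in)/(2πkL); films add R = 1/(hA).
R_brass pipe wall = ln(67.6/60)/(2π×119×1) = 1.595×10^-4 K/W
R_mineral wool = ln(85.6/67.6)/(2π×0.0478×1) = 0.786 K/W
R_outer film = 1/(h_o·2πr_oL) = 1/(10.2×2π×0.0856×1) = 0.1823 K/W
R_total = 0.9685 K/W
Q = ΔT/R_total = 304/0.9685
Q = 314 W/m
T_interface = T_inner − Q·ΣR(inner→interface) = 608 − 314×0.7862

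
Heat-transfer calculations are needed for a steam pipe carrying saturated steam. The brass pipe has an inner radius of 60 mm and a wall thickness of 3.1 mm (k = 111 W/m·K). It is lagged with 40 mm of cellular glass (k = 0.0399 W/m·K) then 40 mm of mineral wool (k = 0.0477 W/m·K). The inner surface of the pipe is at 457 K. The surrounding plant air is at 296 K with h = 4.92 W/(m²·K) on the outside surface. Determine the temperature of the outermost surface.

Treating each annulus and film as a series resistance:
R_brass pipe wall = ln(63.1/60)/(2π×111×1) = 7.223×10^-5 K/W
R_cellular glass = ln(103.1/63.1)/(2π×0.0399×1) = 1.958 K/W
R_mineral wool = ln(143.1/103.1)/(2π×0.0477×1) = 1.094 K/W
R_outer film = 1/(h_o·2πr_oL) = 1/(4.92×2π×0.1431×1) = 0.2261 K/W
R_total = 3.278 K/W
Q = ΔT/R_total = 161/3.278
Q = 49.1 W/m
T_interface = T_inner − Q·ΣR(inner→interface) = 457 − 49.1×3.052

T ≈ 307 K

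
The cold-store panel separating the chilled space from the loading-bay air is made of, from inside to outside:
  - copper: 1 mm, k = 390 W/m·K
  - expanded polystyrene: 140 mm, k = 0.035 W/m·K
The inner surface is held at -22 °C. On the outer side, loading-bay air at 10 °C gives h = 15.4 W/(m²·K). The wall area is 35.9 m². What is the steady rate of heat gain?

Model the wall as resistances in series:
R_copper = L/(kA) = 0.001/(390×35.9) = 7.142×10^-8 K/W
R_expanded polystyrene = L/(kA) = 0.14/(0.035×35.9) = 0.1114 K/W
R_outer film = 1/(h_o·A) = 1/(15.4×35.9) = 0.001809 K/W
R_total = 0.1132 K/W
Q = ΔT / R_total = 32 / 0.1132

Q ≈ 283 W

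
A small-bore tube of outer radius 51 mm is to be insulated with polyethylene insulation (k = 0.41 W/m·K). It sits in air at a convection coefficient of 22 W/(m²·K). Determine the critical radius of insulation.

r_cr ≈ 18.6 mm

For a cylinder r_cr = k/h = 0.41/22
r_cr = 18.6 mm; since the bare radius (51 mm) is above r_cr, any added insulation will reduce heat loss.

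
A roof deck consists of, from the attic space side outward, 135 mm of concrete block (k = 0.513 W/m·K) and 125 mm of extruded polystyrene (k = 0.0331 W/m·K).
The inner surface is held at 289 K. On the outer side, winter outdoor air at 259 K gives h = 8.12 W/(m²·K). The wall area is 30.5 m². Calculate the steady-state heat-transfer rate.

Series thermal resistances:
R_concrete block = L/(kA) = 0.135/(0.513×30.5) = 0.008628 K/W
R_extruded polystyrene = L/(kA) = 0.125/(0.0331×30.5) = 0.1238 K/W
R_outer film = 1/(h_o·A) = 1/(8.12×30.5) = 0.004038 K/W
R_total = 0.1365 K/W
Q = ΔT / R_total = 30 / 0.1365

Q ≈ 220 W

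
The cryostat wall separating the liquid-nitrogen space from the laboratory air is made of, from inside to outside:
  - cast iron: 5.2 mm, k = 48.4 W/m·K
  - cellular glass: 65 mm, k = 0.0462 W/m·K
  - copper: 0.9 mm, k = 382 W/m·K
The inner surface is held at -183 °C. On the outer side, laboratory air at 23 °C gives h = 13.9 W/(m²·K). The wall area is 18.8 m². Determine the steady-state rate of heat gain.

Q ≈ 2620 W

Series thermal resistances:
R_cast iron = L/(kA) = 0.0052/(48.4×18.8) = 5.715×10^-6 K/W
R_cellular glass = L/(kA) = 0.065/(0.0462×18.8) = 0.07484 K/W
R_copper = L/(kA) = 0.0009/(382×18.8) = 1.253×10^-7 K/W
R_outer film = 1/(h_o·A) = 1/(13.9×18.8) = 0.003827 K/W
R_total = 0.07867 K/W
Q = ΔT / R_total = 206 / 0.07867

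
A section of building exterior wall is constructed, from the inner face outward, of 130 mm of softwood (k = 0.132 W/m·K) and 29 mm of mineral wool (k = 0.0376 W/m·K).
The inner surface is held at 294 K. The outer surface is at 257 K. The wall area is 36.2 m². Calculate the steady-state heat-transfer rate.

Q ≈ 763 W

Using the resistance-network approach (series):
R_softwood = L/(kA) = 0.13/(0.132×36.2) = 0.02721 K/W
R_mineral wool = L/(kA) = 0.029/(0.0376×36.2) = 0.02131 K/W
R_total = 0.04851 K/W
Q = ΔT / R_total = 37 / 0.04851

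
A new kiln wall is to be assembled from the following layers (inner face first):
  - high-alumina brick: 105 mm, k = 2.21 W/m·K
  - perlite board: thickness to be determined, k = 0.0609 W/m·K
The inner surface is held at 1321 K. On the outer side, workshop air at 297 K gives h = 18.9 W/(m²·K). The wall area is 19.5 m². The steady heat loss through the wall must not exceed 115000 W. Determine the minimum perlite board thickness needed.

Thermal resistances in series:
R_high-alumina brick = L/(kA) = 0.105/(2.21×19.5) = 0.002436 K/W
R_outer film = 1/(h_o·A) = 1/(18.9×19.5) = 0.002713 K/W
Sum of the known resistances R_other = 0.00515 K/W
Required total resistance R_tot = ΔT/Q_allow = 1024/115000 = 0.008904 K/W
R_perlite board = R_tot − R_other = 0.003755 K/W
L = R·k·A = 0.003755×0.0609×19.5

L ≈ 4.46 mm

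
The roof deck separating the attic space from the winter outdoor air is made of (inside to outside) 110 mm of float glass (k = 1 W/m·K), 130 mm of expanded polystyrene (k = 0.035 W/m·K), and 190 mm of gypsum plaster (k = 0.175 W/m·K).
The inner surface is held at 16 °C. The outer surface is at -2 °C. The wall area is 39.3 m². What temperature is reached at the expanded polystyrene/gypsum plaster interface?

Using the resistance-network approach (series):
R_float glass = L/(kA) = 0.11/(1×39.3) = 0.002799 K/W
R_expanded polystyrene = L/(kA) = 0.13/(0.035×39.3) = 0.09451 K/W
R_gypsum plaster = L/(kA) = 0.19/(0.175×39.3) = 0.02763 K/W
R_total = 0.1249 K/W;  Q = ΔT/R_total = 18/0.1249 = 144.1 W
T_interface = T_inner − Q·ΣR(inner→interface) = 16 − 144×0.09731

T ≈ 1.98 °C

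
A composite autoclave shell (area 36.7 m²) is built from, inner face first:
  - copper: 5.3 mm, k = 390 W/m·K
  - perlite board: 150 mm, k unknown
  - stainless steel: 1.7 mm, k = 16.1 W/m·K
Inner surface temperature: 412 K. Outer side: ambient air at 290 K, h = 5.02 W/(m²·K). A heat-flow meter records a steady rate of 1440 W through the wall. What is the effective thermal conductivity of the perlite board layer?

Model the wall as resistances in series:
R_copper = L/(kA) = 0.0053/(390×36.7) = 3.703×10^-7 K/W
R_stainless steel = L/(kA) = 0.0017/(16.1×36.7) = 2.877×10^-6 K/W
R_outer film = 1/(h_o·A) = 1/(5.02×36.7) = 0.005428 K/W
Sum of known resistances R_other = 0.005431 K/W
Total R = ΔT/Q = 122/1440 = 0.08472 K/W
R_perlite board = R_total − R_other = 0.07929 K/W
k = L/(R·A) = 0.15/(0.07929×36.7)

k ≈ 0.0515 W/(m·K)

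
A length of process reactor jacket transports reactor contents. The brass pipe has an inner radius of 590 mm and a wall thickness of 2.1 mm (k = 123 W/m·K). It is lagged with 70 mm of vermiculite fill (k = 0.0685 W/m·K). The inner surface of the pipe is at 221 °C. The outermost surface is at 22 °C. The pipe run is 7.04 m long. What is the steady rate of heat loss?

Q ≈ 5400 W

Treating each annulus and film as a series resistance:
R_brass pipe wall = ln(592.1/590)/(2π×123×7.04) = 6.53×10^-7 K/W
R_vermiculite fill = ln(662.1/592.1)/(2π×0.0685×7.04) = 0.03688 K/W
R_total = 0.03688 K/W
Q = ΔT/R_total = 199/0.03688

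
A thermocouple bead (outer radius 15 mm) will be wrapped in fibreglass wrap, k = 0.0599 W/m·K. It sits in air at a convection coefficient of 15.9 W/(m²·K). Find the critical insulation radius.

For a sphere r_cr = 2k/h = 2×0.0599/15.9
r_cr = 7.53 mm; since the bare radius (15 mm) is above r_cr, any added insulation will reduce heat loss.

r_cr ≈ 7.53 mm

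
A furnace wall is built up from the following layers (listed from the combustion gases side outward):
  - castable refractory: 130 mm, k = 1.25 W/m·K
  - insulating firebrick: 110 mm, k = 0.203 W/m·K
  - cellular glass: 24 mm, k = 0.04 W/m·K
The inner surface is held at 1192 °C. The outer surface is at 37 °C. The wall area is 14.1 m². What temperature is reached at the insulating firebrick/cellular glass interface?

Model the wall as resistances in series:
R_castable refractory = L/(kA) = 0.13/(1.25×14.1) = 0.007376 K/W
R_insulating firebrick = L/(kA) = 0.11/(0.203×14.1) = 0.03843 K/W
R_cellular glass = L/(kA) = 0.024/(0.04×14.1) = 0.04255 K/W
R_total = 0.08836 K/W;  Q = ΔT/R_total = 1155/0.08836 = 13070 W
T_interface = T_inner − Q·ΣR(inner→interface) = 1192 − 13100×0.04581

T ≈ 593 °C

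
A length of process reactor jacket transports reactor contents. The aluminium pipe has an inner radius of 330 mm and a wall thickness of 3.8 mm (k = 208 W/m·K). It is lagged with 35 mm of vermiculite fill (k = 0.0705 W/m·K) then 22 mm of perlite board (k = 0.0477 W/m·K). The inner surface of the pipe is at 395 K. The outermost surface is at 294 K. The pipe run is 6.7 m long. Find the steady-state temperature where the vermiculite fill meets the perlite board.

Cylindrical conduction, so R = ln(r₂/r₁)/(2πkL) per layer, in series:
R_aluminium pipe wall = ln(333.8/330)/(2π×208×6.7) = 1.308×10^-6 K/W
R_vermiculite fill = ln(368.8/333.8)/(2π×0.0705×6.7) = 0.0336 K/W
R_perlite board = ln(390.8/368.8)/(2π×0.0477×6.7) = 0.02885 K/W
R_total = 0.06245 K/W
Q = ΔT/R_total = 101/0.06245
Q = 1620 W
T_interface = T_inner − Q·ΣR(inner→interface) = 395 − 1620×0.0336

T ≈ 341 K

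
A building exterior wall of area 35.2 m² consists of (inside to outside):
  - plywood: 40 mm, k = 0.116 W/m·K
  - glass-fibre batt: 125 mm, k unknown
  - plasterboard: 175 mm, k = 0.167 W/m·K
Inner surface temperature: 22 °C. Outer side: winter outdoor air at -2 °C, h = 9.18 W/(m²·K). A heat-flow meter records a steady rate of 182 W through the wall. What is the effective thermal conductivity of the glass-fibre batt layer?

k ≈ 0.0398 W/(m·K)

Treating each layer as a thermal resistance in series:
R_plywood = L/(kA) = 0.04/(0.116×35.2) = 0.009796 K/W
R_plasterboard = L/(kA) = 0.175/(0.167×35.2) = 0.02977 K/W
R_outer film = 1/(h_o·A) = 1/(9.18×35.2) = 0.003095 K/W
Sum of known resistances R_other = 0.04266 K/W
Total R = ΔT/Q = 24/182 = 0.1319 K/W
R_glass-fibre batt = R_total − R_other = 0.08921 K/W
k = L/(R·A) = 0.125/(0.08921×35.2)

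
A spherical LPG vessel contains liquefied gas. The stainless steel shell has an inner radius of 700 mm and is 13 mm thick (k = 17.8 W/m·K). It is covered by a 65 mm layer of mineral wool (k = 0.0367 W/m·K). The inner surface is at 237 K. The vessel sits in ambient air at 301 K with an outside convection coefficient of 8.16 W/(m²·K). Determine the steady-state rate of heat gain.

Q ≈ 237 W

Each spherical layer contributes R = (1/r_i − 1/r_o)/(4πk):
R_stainless steel shell = (1/0.7 − 1/0.713)/(4π×17.8) = 1.164×10^-4 K/W
R_mineral wool = (1/0.713 − 1/0.778)/(4π×0.0367) = 0.2541 K/W
R_outer film = 1/(h·4πr_o²) = 1/(8.16×4π×0.778²) = 0.01611 K/W
R_total = 0.2703 K/W
Q = ΔT/R_total = 64/0.2703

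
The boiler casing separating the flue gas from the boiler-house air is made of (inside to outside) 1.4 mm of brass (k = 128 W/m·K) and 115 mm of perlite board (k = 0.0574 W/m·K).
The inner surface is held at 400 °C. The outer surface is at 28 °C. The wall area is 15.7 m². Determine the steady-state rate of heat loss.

Q ≈ 2920 W

Series thermal resistances:
R_brass = L/(kA) = 0.0014/(128×15.7) = 6.967×10^-7 K/W
R_perlite board = L/(kA) = 0.115/(0.0574×15.7) = 0.1276 K/W
R_total = 0.1276 K/W
Q = ΔT / R_total = 372 / 0.1276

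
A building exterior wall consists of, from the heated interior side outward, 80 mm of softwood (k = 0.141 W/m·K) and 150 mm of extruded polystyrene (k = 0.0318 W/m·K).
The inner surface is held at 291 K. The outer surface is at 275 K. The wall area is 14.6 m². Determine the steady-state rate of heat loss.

Treating each layer as a thermal resistance in series:
R_softwood = L/(kA) = 0.08/(0.141×14.6) = 0.03886 K/W
R_extruded polystyrene = L/(kA) = 0.15/(0.0318×14.6) = 0.3231 K/W
R_total = 0.3619 K/W
Q = ΔT / R_total = 16 / 0.3619

Q ≈ 44.2 W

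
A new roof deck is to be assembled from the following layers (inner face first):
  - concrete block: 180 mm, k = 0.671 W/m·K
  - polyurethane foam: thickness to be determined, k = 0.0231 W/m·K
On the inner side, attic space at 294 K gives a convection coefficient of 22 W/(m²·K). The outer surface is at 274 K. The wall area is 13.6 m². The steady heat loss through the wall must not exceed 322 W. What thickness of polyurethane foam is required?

Series thermal resistances:
R_inner film = 1/(h_i·A) = 1/(22×13.6) = 0.003342 K/W
R_concrete block = L/(kA) = 0.18/(0.671×13.6) = 0.01972 K/W
Sum of the known resistances R_other = 0.02307 K/W
Required total resistance R_tot = ΔT/Q_allow = 20/322 = 0.06211 K/W
R_polyurethane foam = R_tot − R_other = 0.03904 K/W
L = R·k·A = 0.03904×0.0231×13.6

L ≈ 12.3 mm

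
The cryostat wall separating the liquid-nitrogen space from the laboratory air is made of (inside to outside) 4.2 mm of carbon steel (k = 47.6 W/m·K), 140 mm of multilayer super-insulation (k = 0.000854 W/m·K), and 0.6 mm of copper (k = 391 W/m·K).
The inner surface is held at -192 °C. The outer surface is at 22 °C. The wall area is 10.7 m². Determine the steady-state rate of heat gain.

Q ≈ 14 W

Thermal resistances in series:
R_carbon steel = L/(kA) = 0.0042/(47.6×10.7) = 8.246×10^-6 K/W
R_multilayer super-insulation = L/(kA) = 0.14/(0.000854×10.7) = 15.32 K/W
R_copper = L/(kA) = 0.0006/(391×10.7) = 1.434×10^-7 K/W
R_total = 15.32 K/W
Q = ΔT / R_total = 214 / 15.32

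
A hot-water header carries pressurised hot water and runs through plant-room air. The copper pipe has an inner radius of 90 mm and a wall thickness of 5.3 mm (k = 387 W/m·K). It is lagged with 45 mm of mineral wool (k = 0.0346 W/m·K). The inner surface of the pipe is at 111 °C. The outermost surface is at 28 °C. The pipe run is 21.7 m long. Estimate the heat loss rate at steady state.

Treating each annulus and film as a series resistance:
R_copper pipe wall = ln(95.3/90)/(2π×387×21.7) = 1.084×10^-6 K/W
R_mineral wool = ln(140.3/95.3)/(2π×0.0346×21.7) = 0.08198 K/W
R_total = 0.08198 K/W
Q = ΔT/R_total = 83/0.08198

Q ≈ 1010 W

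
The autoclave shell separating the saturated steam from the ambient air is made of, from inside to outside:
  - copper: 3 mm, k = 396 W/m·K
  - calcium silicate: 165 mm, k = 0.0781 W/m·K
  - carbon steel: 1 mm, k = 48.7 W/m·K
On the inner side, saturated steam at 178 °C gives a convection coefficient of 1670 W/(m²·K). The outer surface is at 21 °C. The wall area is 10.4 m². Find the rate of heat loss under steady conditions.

Q ≈ 773 W

Using the resistance-network approach (series):
R_inner film = 1/(h_i·A) = 1/(1670×10.4) = 5.758×10^-5 K/W
R_copper = L/(kA) = 0.003/(396×10.4) = 7.284×10^-7 K/W
R_calcium silicate = L/(kA) = 0.165/(0.0781×10.4) = 0.2031 K/W
R_carbon steel = L/(kA) = 0.001/(48.7×10.4) = 1.974×10^-6 K/W
R_total = 0.2032 K/W
Q = ΔT / R_total = 157 / 0.2032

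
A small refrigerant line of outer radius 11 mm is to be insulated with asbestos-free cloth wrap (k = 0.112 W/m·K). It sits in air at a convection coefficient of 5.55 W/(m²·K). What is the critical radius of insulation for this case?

r_cr ≈ 20.2 mm

For a cylinder r_cr = k/h = 0.112/5.55
r_cr = 20.2 mm; since the bare radius (11 mm) is below r_cr, adding a thin layer of insulation will *increase* heat loss.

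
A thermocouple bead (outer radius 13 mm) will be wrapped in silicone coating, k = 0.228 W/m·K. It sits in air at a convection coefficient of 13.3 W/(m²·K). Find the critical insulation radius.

r_cr ≈ 34.3 mm

For a sphere r_cr = 2k/h = 2×0.228/13.3
r_cr = 34.3 mm; since the bare radius (13 mm) is below r_cr, adding a thin layer of insulation will *increase* heat loss.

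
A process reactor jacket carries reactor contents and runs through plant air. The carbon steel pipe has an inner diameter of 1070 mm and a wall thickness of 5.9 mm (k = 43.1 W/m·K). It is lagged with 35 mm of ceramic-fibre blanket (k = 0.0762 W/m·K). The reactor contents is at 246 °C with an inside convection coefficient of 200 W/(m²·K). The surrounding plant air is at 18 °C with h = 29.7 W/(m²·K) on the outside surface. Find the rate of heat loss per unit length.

q′ ≈ 1610 W/m

Per-layer cylindrical resistances, series-summed:
R_inner film = 1/(h_i·2πr₁L) = 1/(200×2π×0.535×1) = 0.001487 K/W
R_carbon steel pipe wall = ln(540.9/535)/(2π×43.1×1) = 4.05×10^-5 K/W
R_ceramic-fibre blanket = ln(575.9/540.9)/(2π×0.0762×1) = 0.131 K/W
R_outer film = 1/(h_o·2πr_oL) = 1/(29.7×2π×0.5759×1) = 0.009305 K/W
R_total = 0.1418 K/W
Q = ΔT/R_total = 228/0.1418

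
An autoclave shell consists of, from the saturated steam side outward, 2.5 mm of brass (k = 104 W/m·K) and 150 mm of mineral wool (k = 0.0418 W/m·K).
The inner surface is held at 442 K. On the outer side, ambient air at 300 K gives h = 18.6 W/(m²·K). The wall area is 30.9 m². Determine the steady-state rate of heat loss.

Q ≈ 1200 W

Thermal resistances in series:
R_brass = L/(kA) = 0.0025/(104×30.9) = 7.779×10^-7 K/W
R_mineral wool = L/(kA) = 0.15/(0.0418×30.9) = 0.1161 K/W
R_outer film = 1/(h_o·A) = 1/(18.6×30.9) = 0.00174 K/W
R_total = 0.1179 K/W
Q = ΔT / R_total = 142 / 0.1179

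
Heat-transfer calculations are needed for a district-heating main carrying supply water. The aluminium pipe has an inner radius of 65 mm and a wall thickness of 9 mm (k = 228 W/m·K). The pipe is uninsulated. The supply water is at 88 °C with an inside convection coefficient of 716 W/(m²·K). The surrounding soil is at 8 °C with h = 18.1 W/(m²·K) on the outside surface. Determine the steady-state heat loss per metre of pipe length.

q′ ≈ 654 W/m

Per-layer cylindrical resistances, series-summed:
R_inner film = 1/(h_i·2πr₁L) = 1/(716×2π×0.065×1) = 0.00342 K/W
R_aluminium pipe wall = ln(74/65)/(2π×228×1) = 9.052×10^-5 K/W
R_outer film = 1/(h_o·2πr_oL) = 1/(18.1×2π×0.074×1) = 0.1188 K/W
R_total = 0.1223 K/W
Q = ΔT/R_total = 80/0.1223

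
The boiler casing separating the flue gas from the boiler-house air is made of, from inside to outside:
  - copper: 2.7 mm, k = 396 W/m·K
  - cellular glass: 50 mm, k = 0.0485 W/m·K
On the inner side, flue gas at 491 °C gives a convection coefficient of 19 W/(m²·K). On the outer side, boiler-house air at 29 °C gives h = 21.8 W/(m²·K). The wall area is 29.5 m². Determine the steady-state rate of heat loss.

Q ≈ 12100 W

Thermal resistances in series:
R_inner film = 1/(h_i·A) = 1/(19×29.5) = 0.001784 K/W
R_copper = L/(kA) = 0.0027/(396×29.5) = 2.311×10^-7 K/W
R_cellular glass = L/(kA) = 0.05/(0.0485×29.5) = 0.03495 K/W
R_outer film = 1/(h_o·A) = 1/(21.8×29.5) = 0.001555 K/W
R_total = 0.03829 K/W
Q = ΔT / R_total = 462 / 0.03829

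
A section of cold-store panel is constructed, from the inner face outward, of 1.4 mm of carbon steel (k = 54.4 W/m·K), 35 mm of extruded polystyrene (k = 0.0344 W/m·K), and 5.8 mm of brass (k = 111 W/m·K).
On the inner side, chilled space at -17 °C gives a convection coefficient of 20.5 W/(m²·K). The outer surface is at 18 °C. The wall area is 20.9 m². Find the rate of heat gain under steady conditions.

Q ≈ 686 W

Series thermal resistances:
R_inner film = 1/(h_i·A) = 1/(20.5×20.9) = 0.002334 K/W
R_carbon steel = L/(kA) = 0.0014/(54.4×20.9) = 1.231×10^-6 K/W
R_extruded polystyrene = L/(kA) = 0.035/(0.0344×20.9) = 0.04868 K/W
R_brass = L/(kA) = 0.0058/(111×20.9) = 2.5×10^-6 K/W
R_total = 0.05102 K/W
Q = ΔT / R_total = 35 / 0.05102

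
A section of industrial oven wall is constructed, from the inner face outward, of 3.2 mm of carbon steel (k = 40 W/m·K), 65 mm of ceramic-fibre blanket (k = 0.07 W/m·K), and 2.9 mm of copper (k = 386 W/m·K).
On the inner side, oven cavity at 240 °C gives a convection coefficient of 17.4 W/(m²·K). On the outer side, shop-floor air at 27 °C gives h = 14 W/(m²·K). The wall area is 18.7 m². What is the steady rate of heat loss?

Treating each layer as a thermal resistance in series:
R_inner film = 1/(h_i·A) = 1/(17.4×18.7) = 0.003073 K/W
R_carbon steel = L/(kA) = 0.0032/(40×18.7) = 4.278×10^-6 K/W
R_ceramic-fibre blanket = L/(kA) = 0.065/(0.07×18.7) = 0.04966 K/W
R_copper = L/(kA) = 0.0029/(386×18.7) = 4.018×10^-7 K/W
R_outer film = 1/(h_o·A) = 1/(14×18.7) = 0.00382 K/W
R_total = 0.05655 K/W
Q = ΔT / R_total = 213 / 0.05655

Q ≈ 3770 W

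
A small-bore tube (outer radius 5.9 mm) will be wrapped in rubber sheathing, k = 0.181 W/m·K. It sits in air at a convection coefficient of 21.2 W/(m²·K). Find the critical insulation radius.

For a cylinder r_cr = k/h = 0.181/21.2
r_cr = 8.54 mm; since the bare radius (5.9 mm) is below r_cr, adding a thin layer of insulation will *increase* heat loss.

r_cr ≈ 8.54 mm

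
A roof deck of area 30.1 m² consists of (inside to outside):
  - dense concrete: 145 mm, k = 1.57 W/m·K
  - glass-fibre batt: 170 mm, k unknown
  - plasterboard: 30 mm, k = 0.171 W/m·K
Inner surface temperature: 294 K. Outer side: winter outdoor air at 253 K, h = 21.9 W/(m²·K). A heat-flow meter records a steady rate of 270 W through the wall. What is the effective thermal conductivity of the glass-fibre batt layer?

k ≈ 0.0399 W/(m·K)

Model the wall as resistances in series:
R_dense concrete = L/(kA) = 0.145/(1.57×30.1) = 0.003068 K/W
R_plasterboard = L/(kA) = 0.03/(0.171×30.1) = 0.005829 K/W
R_outer film = 1/(h_o·A) = 1/(21.9×30.1) = 0.001517 K/W
Sum of known resistances R_other = 0.01041 K/W
Total R = ΔT/Q = 41/270 = 0.1519 K/W
R_glass-fibre batt = R_total − R_other = 0.1414 K/W
k = L/(R·A) = 0.17/(0.1414×30.1)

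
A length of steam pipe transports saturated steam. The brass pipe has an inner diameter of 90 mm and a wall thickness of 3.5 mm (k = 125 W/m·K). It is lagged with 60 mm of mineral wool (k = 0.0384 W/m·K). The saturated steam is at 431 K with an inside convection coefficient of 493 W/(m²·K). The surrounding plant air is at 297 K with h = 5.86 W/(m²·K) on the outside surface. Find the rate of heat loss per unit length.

q′ ≈ 37.3 W/m

Cylindrical conduction, so R = ln(r₂/r₁)/(2πkL) per layer, in series:
R_inner film = 1/(h_i·2πr₁L) = 1/(493×2π×0.045×1) = 0.007174 K/W
R_brass pipe wall = ln(48.5/45)/(2π×125×1) = 9.537×10^-5 K/W
R_mineral wool = ln(108.5/48.5)/(2π×0.0384×1) = 3.337 K/W
R_outer film = 1/(h_o·2πr_oL) = 1/(5.86×2π×0.1085×1) = 0.2503 K/W
R_total = 3.595 K/W
Q = ΔT/R_total = 134/3.595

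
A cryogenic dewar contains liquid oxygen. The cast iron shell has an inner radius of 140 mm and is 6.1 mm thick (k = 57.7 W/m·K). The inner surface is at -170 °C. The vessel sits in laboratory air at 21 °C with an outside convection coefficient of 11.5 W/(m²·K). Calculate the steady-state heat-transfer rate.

Radial (spherical) resistances in series:
R_cast iron shell = (1/0.14 − 1/0.1461)/(4π×57.7) = 4.113×10^-4 K/W
R_outer film = 1/(h·4πr_o²) = 1/(11.5×4π×0.1461²) = 0.3242 K/W
R_total = 0.3246 K/W
Q = ΔT/R_total = 191/0.3246

Q ≈ 588 W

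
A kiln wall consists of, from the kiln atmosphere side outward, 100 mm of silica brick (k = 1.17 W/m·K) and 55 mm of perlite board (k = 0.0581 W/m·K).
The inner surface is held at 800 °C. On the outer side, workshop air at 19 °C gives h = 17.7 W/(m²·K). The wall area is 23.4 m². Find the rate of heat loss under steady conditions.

Q ≈ 16800 W

Thermal resistances in series:
R_silica brick = L/(kA) = 0.1/(1.17×23.4) = 0.003653 K/W
R_perlite board = L/(kA) = 0.055/(0.0581×23.4) = 0.04045 K/W
R_outer film = 1/(h_o·A) = 1/(17.7×23.4) = 0.002414 K/W
R_total = 0.04652 K/W
Q = ΔT / R_total = 781 / 0.04652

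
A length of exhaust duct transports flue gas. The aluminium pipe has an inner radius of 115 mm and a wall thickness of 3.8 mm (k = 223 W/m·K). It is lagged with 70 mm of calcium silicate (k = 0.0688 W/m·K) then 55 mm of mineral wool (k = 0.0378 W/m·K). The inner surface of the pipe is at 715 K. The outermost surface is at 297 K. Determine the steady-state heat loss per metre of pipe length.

For a radial system each layer contributes R = ln(r_out/r_in)/(2πkL); films add R = 1/(hA).
R_aluminium pipe wall = ln(118.8/115)/(2π×223×1) = 2.32×10^-5 K/W
R_calcium silicate = ln(188.8/118.8)/(2π×0.0688×1) = 1.072 K/W
R_mineral wool = ln(243.8/188.8)/(2π×0.0378×1) = 1.076 K/W
R_total = 2.148 K/W
Q = ΔT/R_total = 418/2.148

q′ ≈ 195 W/m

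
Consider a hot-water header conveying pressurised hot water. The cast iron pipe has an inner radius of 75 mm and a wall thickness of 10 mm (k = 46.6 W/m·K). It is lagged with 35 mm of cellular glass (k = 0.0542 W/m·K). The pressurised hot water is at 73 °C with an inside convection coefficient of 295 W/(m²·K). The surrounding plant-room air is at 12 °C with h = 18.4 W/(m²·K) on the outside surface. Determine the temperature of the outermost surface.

T ≈ 16 °C

Treating each annulus and film as a series resistance:
R_inner film = 1/(h_i·2πr₁L) = 1/(295×2π×0.075×1) = 0.007193 K/W
R_cast iron pipe wall = ln(85/75)/(2π×46.6×1) = 4.275×10^-4 K/W
R_cellular glass = ln(120/85)/(2π×0.0542×1) = 1.013 K/W
R_outer film = 1/(h_o·2πr_oL) = 1/(18.4×2π×0.12×1) = 0.07208 K/W
R_total = 1.092 K/W
Q = ΔT/R_total = 61/1.092
Q = 55.8 W/m
T_interface = T_inner − Q·ΣR(inner→interface) = 73 − 55.8×1.02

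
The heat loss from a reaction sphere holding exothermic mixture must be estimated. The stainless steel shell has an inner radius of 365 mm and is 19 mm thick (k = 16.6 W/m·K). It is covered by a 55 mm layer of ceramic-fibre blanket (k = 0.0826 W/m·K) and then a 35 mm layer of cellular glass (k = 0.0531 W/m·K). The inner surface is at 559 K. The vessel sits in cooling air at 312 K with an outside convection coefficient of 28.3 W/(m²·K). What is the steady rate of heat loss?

Q ≈ 426 W

Radial (spherical) resistances in series:
R_stainless steel shell = (1/0.365 − 1/0.384)/(4π×16.6) = 6.498×10^-4 K/W
R_ceramic-fibre blanket = (1/0.384 − 1/0.439)/(4π×0.0826) = 0.3143 K/W
R_cellular glass = (1/0.439 − 1/0.474)/(4π×0.0531) = 0.2521 K/W
R_outer film = 1/(h·4πr_o²) = 1/(28.3×4π×0.474²) = 0.01252 K/W
R_total = 0.5796 K/W
Q = ΔT/R_total = 247/0.5796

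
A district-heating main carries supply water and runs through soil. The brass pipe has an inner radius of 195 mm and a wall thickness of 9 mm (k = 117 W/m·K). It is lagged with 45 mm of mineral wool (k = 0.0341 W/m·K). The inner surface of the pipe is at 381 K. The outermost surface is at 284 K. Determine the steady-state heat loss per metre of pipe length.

q′ ≈ 104 W/m

Per-layer cylindrical resistances, series-summed:
R_brass pipe wall = ln(204/195)/(2π×117×1) = 6.138×10^-5 K/W
R_mineral wool = ln(249/204)/(2π×0.0341×1) = 0.9303 K/W
R_total = 0.9304 K/W
Q = ΔT/R_total = 97/0.9304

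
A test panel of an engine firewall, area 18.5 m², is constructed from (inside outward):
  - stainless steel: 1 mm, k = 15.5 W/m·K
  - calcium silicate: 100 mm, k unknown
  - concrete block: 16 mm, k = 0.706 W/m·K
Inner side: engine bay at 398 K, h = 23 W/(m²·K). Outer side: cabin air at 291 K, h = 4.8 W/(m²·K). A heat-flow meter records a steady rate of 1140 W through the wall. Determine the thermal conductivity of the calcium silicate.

Series thermal resistances:
R_inner film = 1/(h_i·A) = 1/(23×18.5) = 0.00235 K/W
R_stainless steel = L/(kA) = 0.001/(15.5×18.5) = 3.487×10^-6 K/W
R_concrete block = L/(kA) = 0.016/(0.706×18.5) = 0.001225 K/W
R_outer film = 1/(h_o·A) = 1/(4.8×18.5) = 0.01126 K/W
Sum of known resistances R_other = 0.01484 K/W
Total R = ΔT/Q = 107/1140 = 0.09386 K/W
R_calcium silicate = R_total − R_other = 0.07902 K/W
k = L/(R·A) = 0.1/(0.07902×18.5)

k ≈ 0.0684 W/(m·K)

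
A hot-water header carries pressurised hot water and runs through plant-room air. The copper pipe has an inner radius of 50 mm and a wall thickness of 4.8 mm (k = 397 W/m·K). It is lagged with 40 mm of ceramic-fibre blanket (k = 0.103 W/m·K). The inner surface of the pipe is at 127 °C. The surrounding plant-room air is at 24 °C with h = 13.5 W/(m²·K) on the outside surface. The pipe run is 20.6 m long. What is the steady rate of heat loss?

Q ≈ 2180 W

For a radial system each layer contributes R = ln(r_out/r_in)/(2πkL); films add R = 1/(hA).
R_copper pipe wall = ln(54.8/50)/(2π×397×20.6) = 1.784×10^-6 K/W
R_ceramic-fibre blanket = ln(94.8/54.8)/(2π×0.103×20.6) = 0.04111 K/W
R_outer film = 1/(h_o·2πr_oL) = 1/(13.5×2π×0.0948×20.6) = 0.006037 K/W
R_total = 0.04715 K/W
Q = ΔT/R_total = 103/0.04715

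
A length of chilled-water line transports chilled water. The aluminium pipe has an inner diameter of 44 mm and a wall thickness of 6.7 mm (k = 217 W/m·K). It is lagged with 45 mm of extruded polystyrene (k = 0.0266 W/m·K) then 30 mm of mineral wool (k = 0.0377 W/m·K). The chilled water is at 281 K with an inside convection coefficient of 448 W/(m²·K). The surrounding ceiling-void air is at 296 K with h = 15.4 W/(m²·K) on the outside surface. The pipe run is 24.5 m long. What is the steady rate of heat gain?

Q ≈ 51 W

For a radial system each layer contributes R = ln(r_out/r_in)/(2πkL); films add R = 1/(hA).
R_inner film = 1/(h_i·2πr₁L) = 1/(448×2π×0.022×24.5) = 6.591×10^-4 K/W
R_aluminium pipe wall = ln(28.7/22)/(2π×217×24.5) = 7.959×10^-6 K/W
R_extruded polystyrene = ln(73.7/28.7)/(2π×0.0266×24.5) = 0.2303 K/W
R_mineral wool = ln(103.7/73.7)/(2π×0.0377×24.5) = 0.05884 K/W
R_outer film = 1/(h_o·2πr_oL) = 1/(15.4×2π×0.1037×24.5) = 0.004068 K/W
R_total = 0.2939 K/W
Q = ΔT/R_total = 15/0.2939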